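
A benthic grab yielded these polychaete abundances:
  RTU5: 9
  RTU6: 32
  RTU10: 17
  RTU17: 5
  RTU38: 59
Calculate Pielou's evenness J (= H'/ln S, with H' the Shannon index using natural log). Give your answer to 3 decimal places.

0.808

Total N = 9+32+17+5+59 = 122, so the proportions are 0.07377, 0.2623, 0.13934, 0.04098, 0.48361 (working shown to 5 dp, full precision carried).
H' = −Σ pᵢ ln pᵢ = −((-0.19230) + (-0.35103) + (-0.27462) + (-0.13093) + (-0.35133)) = 1.30021.
With S = 5 species, ln S = 1.60944, so J = 1.30021/1.60944 = 0.80787, i.e. 0.808 to 3 decimal places.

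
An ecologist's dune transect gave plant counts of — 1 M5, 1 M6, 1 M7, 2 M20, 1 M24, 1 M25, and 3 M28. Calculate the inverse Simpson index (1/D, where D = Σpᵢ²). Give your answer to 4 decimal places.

5.5556

Total N = 1+1+1+2+1+1+3 = 10, so the proportions are 0.1, 0.1, 0.1, 0.2, 0.1, 0.1, 0.3 (working shown to 8 dp, full precision carried).
D = 0.1² + 0.1² + 0.1² + 0.2² + 0.1² + 0.1² + 0.3² = 0.01000000 + 0.01000000 + 0.01000000 + 0.04000000 + 0.01000000 + 0.01000000 + 0.09000000 = 0.18000000.
So 1/D = 5.555556, i.e. 5.5556 to 4 decimal places.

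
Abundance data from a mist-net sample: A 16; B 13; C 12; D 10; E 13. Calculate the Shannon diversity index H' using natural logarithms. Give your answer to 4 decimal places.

Total N = 16+13+12+10+13 = 64, so the proportions are 0.25, 0.203125, 0.1875, 0.15625, 0.203125 (working shown to 6 dp, full precision carried).
Each pᵢ ln pᵢ term: 0.25×(-1.386294)=-0.346574, 0.203125×(-1.593934)=-0.323768, 0.1875×(-1.673976)=-0.313871, 0.15625×(-1.856298)=-0.290047, 0.203125×(-1.593934)=-0.323768.
Sum = -1.598026, so H' = 1.5980.

1.5980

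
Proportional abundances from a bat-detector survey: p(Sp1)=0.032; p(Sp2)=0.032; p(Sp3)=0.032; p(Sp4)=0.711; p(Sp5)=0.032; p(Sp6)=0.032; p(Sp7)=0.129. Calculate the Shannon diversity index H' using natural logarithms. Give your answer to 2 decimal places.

1.06

Each pᵢ ln pᵢ term (working shown to 4 dp, full precision carried): 0.032×(-3.4420)=-0.1101, 0.032×(-3.4420)=-0.1101, 0.032×(-3.4420)=-0.1101, 0.711×(-0.3411)=-0.2425, 0.032×(-3.4420)=-0.1101, 0.032×(-3.4420)=-0.1101, 0.129×(-2.0479)=-0.2642.
Sum = -1.0574, so H' = 1.06.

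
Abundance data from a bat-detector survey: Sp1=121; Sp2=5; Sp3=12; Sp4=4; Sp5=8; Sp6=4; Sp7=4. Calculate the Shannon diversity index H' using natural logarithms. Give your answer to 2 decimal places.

0.94

Total N = 121+5+12+4+8+4+4 = 158, so the proportions are 0.7658, 0.0316, 0.0759, 0.0253, 0.0506, 0.0253, 0.0253 (working shown to 4 dp, full precision carried).
Each pᵢ ln pᵢ term: 0.7658×(-0.2668)=-0.2043, 0.0316×(-3.4532)=-0.1093, 0.0759×(-2.5777)=-0.1958, 0.0253×(-3.6763)=-0.0931, 0.0506×(-2.9832)=-0.1510, 0.0253×(-3.6763)=-0.0931, 0.0253×(-3.6763)=-0.0931.
Sum = -0.9396, so H' = 0.94.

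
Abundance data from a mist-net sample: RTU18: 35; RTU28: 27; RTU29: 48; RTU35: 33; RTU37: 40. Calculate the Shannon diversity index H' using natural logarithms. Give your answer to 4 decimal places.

1.5910

Total N = 35+27+48+33+40 = 183, so the proportions are 0.191257, 0.147541, 0.262295, 0.180328, 0.218579 (working shown to 6 dp, full precision carried).
Each pᵢ ln pᵢ term: 0.191257×(-1.654138)=-0.316365, 0.147541×(-1.913649)=-0.282342, 0.262295×(-1.338285)=-0.351026, 0.180328×(-1.712979)=-0.308898, 0.218579×(-1.520607)=-0.332373.
Sum = -1.591003, so H' = 1.5910.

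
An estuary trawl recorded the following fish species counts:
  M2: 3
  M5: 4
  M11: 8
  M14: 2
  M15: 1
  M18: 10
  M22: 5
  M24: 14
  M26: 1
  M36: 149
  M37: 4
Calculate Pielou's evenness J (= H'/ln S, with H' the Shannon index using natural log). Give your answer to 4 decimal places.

Total N = 3+4+8+2+1+10+5+14+1+149+4 = 201, so the proportions are 0.014925, 0.0199, 0.039801, 0.00995, 0.004975, 0.049751, 0.024876, 0.069652, 0.004975, 0.741294, 0.0199 (working shown to 6 dp, full precision carried).
H' = −Σ pᵢ ln pᵢ = −((-0.062757) + (-0.077950) + (-0.128313) + (-0.045872) + (-0.026385) + (-0.149290) + (-0.091887) + (-0.185569) + (-0.026385) + (-0.221913) + (-0.077950)) = 1.094271.
With S = 11 species, ln S = 2.397895, so J = 1.094271/2.397895 = 0.456346, i.e. 0.4563 to 4 decimal places.

0.4563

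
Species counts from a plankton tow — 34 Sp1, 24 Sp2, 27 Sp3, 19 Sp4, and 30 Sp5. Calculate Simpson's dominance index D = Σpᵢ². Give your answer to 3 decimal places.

0.207

Total N = 34+24+27+19+30 = 134, so the proportions are 0.25373, 0.1791, 0.20149, 0.14179, 0.22388 (working shown to 5 dp, full precision carried).
D = 0.25373² + 0.1791² + 0.20149² + 0.14179² + 0.22388² = 0.06438 + 0.03208 + 0.04060 + 0.02010 + 0.05012 = 0.20728.
To 3 decimal places, D = 0.207.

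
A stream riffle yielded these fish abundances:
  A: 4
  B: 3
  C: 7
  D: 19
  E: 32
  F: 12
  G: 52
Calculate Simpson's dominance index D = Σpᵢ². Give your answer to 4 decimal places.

0.2588

Total N = 4+3+7+19+32+12+52 = 129, so the proportions are 0.031008, 0.023256, 0.054264, 0.147287, 0.248062, 0.093023, 0.403101 (working shown to 6 dp, full precision carried).
D = 0.031008² + 0.023256² + 0.054264² + 0.147287² + 0.248062² + 0.093023² + 0.403101² = 0.000961 + 0.000541 + 0.002945 + 0.021693 + 0.061535 + 0.008653 + 0.162490 = 0.258819.
To 4 decimal places, D = 0.2588.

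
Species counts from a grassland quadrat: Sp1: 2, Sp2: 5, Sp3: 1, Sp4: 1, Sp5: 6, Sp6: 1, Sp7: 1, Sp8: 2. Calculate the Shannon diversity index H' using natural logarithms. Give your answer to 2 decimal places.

1.81

Total N = 2+5+1+1+6+1+1+2 = 19, so the proportions are 0.1053, 0.2632, 0.0526, 0.0526, 0.3158, 0.0526, 0.0526, 0.1053 (working shown to 4 dp, full precision carried).
Each pᵢ ln pᵢ term: 0.1053×(-2.2513)=-0.2370, 0.2632×(-1.3350)=-0.3513, 0.0526×(-2.9444)=-0.1550, 0.0526×(-2.9444)=-0.1550, 0.3158×(-1.1527)=-0.3640, 0.0526×(-2.9444)=-0.1550, 0.0526×(-2.9444)=-0.1550, 0.1053×(-2.2513)=-0.2370.
Sum = -1.8092, so H' = 1.81.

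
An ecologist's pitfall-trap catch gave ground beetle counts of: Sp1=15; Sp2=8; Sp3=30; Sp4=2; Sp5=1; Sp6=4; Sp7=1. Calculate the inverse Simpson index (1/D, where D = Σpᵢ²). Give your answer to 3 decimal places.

3.073

Total N = 15+8+30+2+1+4+1 = 61, so the proportions are 0.245902, 0.131148, 0.491803, 0.032787, 0.016393, 0.065574, 0.016393 (working shown to 6 dp, full precision carried).
D = 0.245902² + 0.131148² + 0.491803² + 0.032787² + 0.016393² + 0.065574² + 0.016393² = 0.060468 + 0.017200 + 0.241870 + 0.001075 + 0.000269 + 0.004300 + 0.000269 = 0.325450.
So 1/D = 3.07267, i.e. 3.073 to 3 decimal places.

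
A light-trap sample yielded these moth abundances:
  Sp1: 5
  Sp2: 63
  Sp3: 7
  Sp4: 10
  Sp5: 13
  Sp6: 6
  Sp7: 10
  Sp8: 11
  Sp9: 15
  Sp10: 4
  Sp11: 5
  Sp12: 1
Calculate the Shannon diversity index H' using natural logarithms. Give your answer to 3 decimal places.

1.988

Total N = 5+63+7+10+13+6+10+11+15+4+5+1 = 150, so the proportions are 0.03333, 0.42, 0.04667, 0.06667, 0.08667, 0.04, 0.06667, 0.07333, 0.1, 0.02667, 0.03333, 0.00667 (working shown to 5 dp, full precision carried).
Each pᵢ ln pᵢ term: 0.03333×(-3.40120)=-0.11337, 0.42×(-0.86750)=-0.36435, 0.04667×(-3.06473)=-0.14302, 0.06667×(-2.70805)=-0.18054, 0.08667×(-2.44569)=-0.21196, 0.04×(-3.21888)=-0.12876, 0.06667×(-2.70805)=-0.18054, 0.07333×(-2.61274)=-0.19160, 0.1×(-2.30259)=-0.23026, 0.02667×(-3.62434)=-0.09665, 0.03333×(-3.40120)=-0.11337, 0.00667×(-5.01064)=-0.03340.
Sum = -1.98782, so H' = 1.988.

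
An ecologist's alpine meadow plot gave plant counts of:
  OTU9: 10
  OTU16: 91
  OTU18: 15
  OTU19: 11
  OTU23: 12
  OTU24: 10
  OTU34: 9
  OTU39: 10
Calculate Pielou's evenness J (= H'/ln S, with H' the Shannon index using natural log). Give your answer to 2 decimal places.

Total N = 10+91+15+11+12+10+9+10 = 168, so the proportions are 0.0595, 0.5417, 0.0893, 0.0655, 0.0714, 0.0595, 0.0536, 0.0595 (working shown to 4 dp, full precision carried).
H' = −Σ pᵢ ln pᵢ = −((-0.1679) + (-0.3321) + (-0.2157) + (-0.1785) + (-0.1885) + (-0.1679) + (-0.1568) + (-0.1679)) = 1.5754.
With S = 8 species, ln S = 2.0794, so J = 1.5754/2.0794 = 0.7576, i.e. 0.76 to 2 decimal places.

0.76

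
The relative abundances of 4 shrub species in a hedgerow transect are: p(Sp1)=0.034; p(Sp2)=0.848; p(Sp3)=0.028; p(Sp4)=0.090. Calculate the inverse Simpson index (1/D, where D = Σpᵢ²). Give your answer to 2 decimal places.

1.37

D = 0.034² + 0.848² + 0.028² + 0.09² = 0.00116 + 0.71910 + 0.00078 + 0.00810 = 0.72914 (working shown to 5 dp, full precision carried).
So 1/D = 1.3715, i.e. 1.37 to 2 decimal places.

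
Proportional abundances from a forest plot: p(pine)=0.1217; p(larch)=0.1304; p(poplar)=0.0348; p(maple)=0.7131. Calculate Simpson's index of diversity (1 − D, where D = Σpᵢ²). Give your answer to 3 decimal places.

0.458

D = 0.1217² + 0.1304² + 0.0348² + 0.7131² = 0.01481 + 0.01700 + 0.00121 + 0.50851 = 0.54154 (working shown to 5 dp, full precision carried).
So 1 − D = 0.45846, i.e. 0.458 to 3 decimal places.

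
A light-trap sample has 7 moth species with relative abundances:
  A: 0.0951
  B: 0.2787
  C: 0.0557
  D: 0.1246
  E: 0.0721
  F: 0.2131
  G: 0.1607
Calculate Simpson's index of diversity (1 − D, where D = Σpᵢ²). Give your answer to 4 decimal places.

0.8182

D = 0.0951² + 0.2787² + 0.0557² + 0.1246² + 0.0721² + 0.2131² + 0.1607² = 0.009044 + 0.077674 + 0.003102 + 0.015525 + 0.005198 + 0.045412 + 0.025824 = 0.181780 (working shown to 6 dp, full precision carried).
So 1 − D = 0.818220, i.e. 0.8182 to 4 decimal places.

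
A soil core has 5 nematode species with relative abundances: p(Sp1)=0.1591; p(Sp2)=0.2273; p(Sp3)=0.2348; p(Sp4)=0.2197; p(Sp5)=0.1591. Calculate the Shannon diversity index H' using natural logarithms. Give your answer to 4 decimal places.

Each pᵢ ln pᵢ term (working shown to 6 dp, full precision carried): 0.1591×(-1.838222)=-0.292461, 0.2273×(-1.481485)=-0.336741, 0.2348×(-1.449021)=-0.340230, 0.2197×(-1.515492)=-0.332954, 0.1591×(-1.838222)=-0.292461.
Sum = -1.594848, so H' = 1.5948.

1.5948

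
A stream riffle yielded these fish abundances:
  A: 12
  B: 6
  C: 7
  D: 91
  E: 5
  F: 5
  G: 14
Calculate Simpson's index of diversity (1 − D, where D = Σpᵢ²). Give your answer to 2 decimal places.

0.55

Total N = 12+6+7+91+5+5+14 = 140, so the proportions are 0.0857, 0.0429, 0.05, 0.65, 0.0357, 0.0357, 0.1 (working shown to 4 dp, full precision carried).
D = 0.0857² + 0.0429² + 0.05² + 0.65² + 0.0357² + 0.0357² + 0.1² = 0.0073 + 0.0018 + 0.0025 + 0.4225 + 0.0013 + 0.0013 + 0.0100 = 0.4467.
So 1 − D = 0.5533, i.e. 0.55 to 2 decimal places.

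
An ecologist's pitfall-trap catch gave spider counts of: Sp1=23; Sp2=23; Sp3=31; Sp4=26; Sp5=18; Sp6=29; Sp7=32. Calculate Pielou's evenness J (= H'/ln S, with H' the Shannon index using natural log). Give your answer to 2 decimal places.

0.99

Total N = 23+23+31+26+18+29+32 = 182, so the proportions are 0.1264, 0.1264, 0.1703, 0.1429, 0.0989, 0.1593, 0.1758 (working shown to 4 dp, full precision carried).
H' = −Σ pᵢ ln pᵢ = −((-0.2614) + (-0.2614) + (-0.3015) + (-0.2780) + (-0.2288) + (-0.2927) + (-0.3056)) = 1.9294.
With S = 7 species, ln S = 1.9459, so J = 1.9294/1.9459 = 0.9915, i.e. 0.99 to 2 decimal places.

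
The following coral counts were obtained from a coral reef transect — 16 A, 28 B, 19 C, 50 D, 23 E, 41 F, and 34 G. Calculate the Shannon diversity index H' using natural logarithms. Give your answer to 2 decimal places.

Total N = 16+28+19+50+23+41+34 = 211, so the proportions are 0.0758, 0.1327, 0.09, 0.237, 0.109, 0.1943, 0.1611 (working shown to 4 dp, full precision carried).
Each pᵢ ln pᵢ term: 0.0758×(-2.5793)=-0.1956, 0.1327×(-2.0197)=-0.2680, 0.09×(-2.4074)=-0.2168, 0.237×(-1.4398)=-0.3412, 0.109×(-2.2164)=-0.2416, 0.1943×(-1.6383)=-0.3183, 0.1611×(-1.8255)=-0.2942.
Sum = -1.8757, so H' = 1.88.

1.88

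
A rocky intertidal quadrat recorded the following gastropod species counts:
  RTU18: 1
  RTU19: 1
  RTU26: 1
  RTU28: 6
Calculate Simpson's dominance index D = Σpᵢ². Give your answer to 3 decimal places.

0.481

Total N = 1+1+1+6 = 9, so the proportions are 0.11111, 0.11111, 0.11111, 0.66667 (working shown to 5 dp, full precision carried).
D = 0.11111² + 0.11111² + 0.11111² + 0.66667² = 0.01235 + 0.01235 + 0.01235 + 0.44444 = 0.48148.
To 3 decimal places, D = 0.481.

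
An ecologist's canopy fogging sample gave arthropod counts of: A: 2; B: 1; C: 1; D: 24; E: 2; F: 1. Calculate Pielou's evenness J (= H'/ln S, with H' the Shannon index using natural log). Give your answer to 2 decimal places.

Total N = 2+1+1+24+2+1 = 31, so the proportions are 0.0645, 0.0323, 0.0323, 0.7742, 0.0645, 0.0323 (working shown to 4 dp, full precision carried).
H' = −Σ pᵢ ln pᵢ = −((-0.1768) + (-0.1108) + (-0.1108) + (-0.1981) + (-0.1768) + (-0.1108)) = 0.8841.
With S = 6 species, ln S = 1.7918, so J = 0.8841/1.7918 = 0.4934, i.e. 0.49 to 2 decimal places.

0.49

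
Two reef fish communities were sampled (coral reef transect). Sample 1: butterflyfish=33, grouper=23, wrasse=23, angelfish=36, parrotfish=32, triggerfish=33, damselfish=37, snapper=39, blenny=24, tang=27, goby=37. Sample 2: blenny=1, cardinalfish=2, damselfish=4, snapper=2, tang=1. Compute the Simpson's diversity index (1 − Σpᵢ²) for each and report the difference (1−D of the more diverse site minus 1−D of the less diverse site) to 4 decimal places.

Sample 1: N=344, proportions 0.09593, 0.06686, 0.06686, 0.104651, 0.093023, 0.09593, 0.107558, 0.113372, 0.069767, 0.078488, 0.107558, giving 1−D = 0.906030 (working shown to 6 dp, full precision carried).
Sample 2: N=10, proportions 0.1, 0.2, 0.4, 0.2, 0.1, giving 1−D = 0.740000.
Difference = |0.906030 − 0.740000| = 0.166030, i.e. 0.1660 to 4 decimal places.

0.1660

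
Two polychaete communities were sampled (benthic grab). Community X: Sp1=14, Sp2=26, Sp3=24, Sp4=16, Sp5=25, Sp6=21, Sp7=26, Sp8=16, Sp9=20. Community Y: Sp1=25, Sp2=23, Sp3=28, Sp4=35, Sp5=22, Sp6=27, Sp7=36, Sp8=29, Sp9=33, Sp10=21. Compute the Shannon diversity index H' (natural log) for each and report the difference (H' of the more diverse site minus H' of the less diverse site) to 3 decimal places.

Community X: N=188, proportions 0.07447, 0.1383, 0.12766, 0.08511, 0.13298, 0.1117, 0.1383, 0.08511, 0.10638, giving H' = 2.17429 (working shown to 5 dp, full precision carried).
Community Y: N=279, proportions 0.08961, 0.08244, 0.10036, 0.12545, 0.07885, 0.09677, 0.12903, 0.10394, 0.11828, 0.07527, giving H' = 2.28607.
Difference = |2.17429 − 2.28607| = 0.11178, i.e. 0.112 to 3 decimal places.

0.112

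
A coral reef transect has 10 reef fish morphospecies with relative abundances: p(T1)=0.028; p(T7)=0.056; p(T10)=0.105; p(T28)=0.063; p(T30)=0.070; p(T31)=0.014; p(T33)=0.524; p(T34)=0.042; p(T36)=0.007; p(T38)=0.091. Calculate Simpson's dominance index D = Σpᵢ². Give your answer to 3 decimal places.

0.309

D = 0.028² + 0.056² + 0.105² + 0.063² + 0.07² + 0.014² + 0.524² + 0.042² + 0.007² + 0.091² = 0.00078 + 0.00314 + 0.01102 + 0.00397 + 0.00490 + 0.00020 + 0.27458 + 0.00176 + 0.00005 + 0.00828 = 0.30868 (working shown to 5 dp, full precision carried).
To 3 decimal places, D = 0.309.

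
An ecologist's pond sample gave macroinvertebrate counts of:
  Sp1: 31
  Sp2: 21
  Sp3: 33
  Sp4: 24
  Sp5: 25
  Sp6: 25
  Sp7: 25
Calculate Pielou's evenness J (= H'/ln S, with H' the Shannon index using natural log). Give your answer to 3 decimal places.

0.995

Total N = 31+21+33+24+25+25+25 = 184, so the proportions are 0.16848, 0.11413, 0.17935, 0.13043, 0.13587, 0.13587, 0.13587 (working shown to 5 dp, full precision carried).
H' = −Σ pᵢ ln pᵢ = −((-0.30005) + (-0.24771) + (-0.30820) + (-0.26568) + (-0.27120) + (-0.27120) + (-0.27120)) = 1.93525.
With S = 7 species, ln S = 1.94591, so J = 1.93525/1.94591 = 0.99452, i.e. 0.995 to 3 decimal places.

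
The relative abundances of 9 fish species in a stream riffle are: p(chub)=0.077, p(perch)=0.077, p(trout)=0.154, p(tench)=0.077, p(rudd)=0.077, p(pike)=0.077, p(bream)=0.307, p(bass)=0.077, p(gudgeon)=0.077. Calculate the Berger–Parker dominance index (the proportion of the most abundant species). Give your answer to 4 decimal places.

The largest proportion is 0.307, i.e. d = 0.3070 to 4 decimal places.

0.3070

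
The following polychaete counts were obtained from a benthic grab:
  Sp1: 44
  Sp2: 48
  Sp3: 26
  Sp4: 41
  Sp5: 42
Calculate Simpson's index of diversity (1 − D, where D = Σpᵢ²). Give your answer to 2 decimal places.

Total N = 44+48+26+41+42 = 201, so the proportions are 0.2189, 0.2388, 0.1294, 0.204, 0.209 (working shown to 4 dp, full precision carried).
D = 0.2189² + 0.2388² + 0.1294² + 0.204² + 0.209² = 0.0479 + 0.0570 + 0.0167 + 0.0416 + 0.0437 = 0.2070.
So 1 − D = 0.7930, i.e. 0.79 to 2 decimal places.

0.79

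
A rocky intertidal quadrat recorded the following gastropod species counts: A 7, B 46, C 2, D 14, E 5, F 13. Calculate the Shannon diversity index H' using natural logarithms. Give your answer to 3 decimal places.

1.369

Total N = 7+46+2+14+5+13 = 87, so the proportions are 0.08046, 0.52874, 0.02299, 0.16092, 0.05747, 0.14943 (working shown to 5 dp, full precision carried).
Each pᵢ ln pᵢ term: 0.08046×(-2.52000)=-0.20276, 0.52874×(-0.63727)=-0.33695, 0.02299×(-3.77276)=-0.08673, 0.16092×(-1.82685)=-0.29398, 0.05747×(-2.85647)=-0.16416, 0.14943×(-1.90096)=-0.28405.
Sum = -1.36863, so H' = 1.369.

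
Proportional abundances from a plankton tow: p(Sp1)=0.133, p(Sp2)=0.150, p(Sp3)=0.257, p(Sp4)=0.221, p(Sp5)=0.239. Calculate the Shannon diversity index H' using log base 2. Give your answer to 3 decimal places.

Each pᵢ log₂ pᵢ term (working shown to 5 dp, full precision carried): 0.133×(-2.91050)=-0.38710, 0.15×(-2.73697)=-0.41054, 0.257×(-1.96016)=-0.50376, 0.221×(-2.17788)=-0.48131, 0.239×(-2.06492)=-0.49352.
Sum = -2.27623, so H' = 2.276.

2.276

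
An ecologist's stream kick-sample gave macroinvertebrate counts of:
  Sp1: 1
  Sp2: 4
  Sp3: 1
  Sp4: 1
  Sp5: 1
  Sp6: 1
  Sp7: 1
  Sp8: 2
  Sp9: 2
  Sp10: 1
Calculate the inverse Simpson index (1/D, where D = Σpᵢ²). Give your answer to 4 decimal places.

Total N = 1+4+1+1+1+1+1+2+2+1 = 15, so the proportions are 0.06666667, 0.26666667, 0.06666667, 0.06666667, 0.06666667, 0.06666667, 0.06666667, 0.13333333, 0.13333333, 0.06666667 (working shown to 8 dp, full precision carried).
D = 0.06666667² + 0.26666667² + 0.06666667² + 0.06666667² + 0.06666667² + 0.06666667² + 0.06666667² + 0.13333333² + 0.13333333² + 0.06666667² = 0.00444444 + 0.07111111 + 0.00444444 + 0.00444444 + 0.00444444 + 0.00444444 + 0.00444444 + 0.01777778 + 0.01777778 + 0.00444444 = 0.13777778.
So 1/D = 7.258065, i.e. 7.2581 to 4 decimal places.

7.2581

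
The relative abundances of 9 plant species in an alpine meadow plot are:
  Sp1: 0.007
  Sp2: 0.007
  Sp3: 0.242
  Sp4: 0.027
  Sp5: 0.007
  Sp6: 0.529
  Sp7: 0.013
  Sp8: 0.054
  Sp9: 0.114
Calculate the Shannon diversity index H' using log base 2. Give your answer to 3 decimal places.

1.938

Each pᵢ log₂ pᵢ term (working shown to 5 dp, full precision carried): 0.007×(-7.15843)=-0.05011, 0.007×(-7.15843)=-0.05011, 0.242×(-2.04692)=-0.49535, 0.027×(-5.21090)=-0.14069, 0.007×(-7.15843)=-0.05011, 0.529×(-0.91866)=-0.48597, 0.013×(-6.26534)=-0.08145, 0.054×(-4.21090)=-0.22739, 0.114×(-3.13289)=-0.35715.
Sum = -1.93834, so H' = 1.938.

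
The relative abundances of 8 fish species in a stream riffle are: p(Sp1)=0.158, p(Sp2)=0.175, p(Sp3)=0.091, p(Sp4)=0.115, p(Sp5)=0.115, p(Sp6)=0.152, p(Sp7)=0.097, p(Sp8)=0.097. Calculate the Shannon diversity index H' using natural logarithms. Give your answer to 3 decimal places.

2.051

Each pᵢ ln pᵢ term (working shown to 5 dp, full precision carried): 0.158×(-1.84516)=-0.29154, 0.175×(-1.74297)=-0.30502, 0.091×(-2.39690)=-0.21812, 0.115×(-2.16282)=-0.24872, 0.115×(-2.16282)=-0.24872, 0.152×(-1.88387)=-0.28635, 0.097×(-2.33304)=-0.22631, 0.097×(-2.33304)=-0.22631.
Sum = -2.05108, so H' = 2.051.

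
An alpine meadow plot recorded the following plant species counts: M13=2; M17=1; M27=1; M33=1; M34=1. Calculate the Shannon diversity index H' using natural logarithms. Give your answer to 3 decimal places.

1.561

Total N = 2+1+1+1+1 = 6, so the proportions are 0.33333, 0.16667, 0.16667, 0.16667, 0.16667 (working shown to 5 dp, full precision carried).
Each pᵢ ln pᵢ term: 0.33333×(-1.09861)=-0.36620, 0.16667×(-1.79176)=-0.29863, 0.16667×(-1.79176)=-0.29863, 0.16667×(-1.79176)=-0.29863, 0.16667×(-1.79176)=-0.29863.
Sum = -1.56071, so H' = 1.561.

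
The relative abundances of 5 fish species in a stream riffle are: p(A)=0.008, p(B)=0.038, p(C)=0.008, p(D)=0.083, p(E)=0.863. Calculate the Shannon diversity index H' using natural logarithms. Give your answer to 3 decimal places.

Each pᵢ ln pᵢ term (working shown to 5 dp, full precision carried): 0.008×(-4.82831)=-0.03863, 0.038×(-3.27017)=-0.12427, 0.008×(-4.82831)=-0.03863, 0.083×(-2.48891)=-0.20658, 0.863×(-0.14734)=-0.12715.
Sum = -0.53525, so H' = 0.535.

0.535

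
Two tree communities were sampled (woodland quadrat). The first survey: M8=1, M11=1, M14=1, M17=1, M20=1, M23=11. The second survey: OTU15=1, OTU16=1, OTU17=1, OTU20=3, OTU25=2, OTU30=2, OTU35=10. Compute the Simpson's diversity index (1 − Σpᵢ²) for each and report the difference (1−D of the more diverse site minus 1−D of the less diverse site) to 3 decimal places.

0.192

The first survey: N=16, proportions 0.0625, 0.0625, 0.0625, 0.0625, 0.0625, 0.6875, giving 1−D = 0.50781 (working shown to 5 dp, full precision carried).
The second survey: N=20, proportions 0.05, 0.05, 0.05, 0.15, 0.1, 0.1, 0.5, giving 1−D = 0.70000.
Difference = |0.50781 − 0.70000| = 0.19219, i.e. 0.192 to 3 decimal places.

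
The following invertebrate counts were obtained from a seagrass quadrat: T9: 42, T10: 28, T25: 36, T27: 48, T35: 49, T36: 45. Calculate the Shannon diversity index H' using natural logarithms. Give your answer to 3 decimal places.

1.775

Total N = 42+28+36+48+49+45 = 248, so the proportions are 0.16935, 0.1129, 0.14516, 0.19355, 0.19758, 0.18145 (working shown to 5 dp, full precision carried).
Each pᵢ ln pᵢ term: 0.16935×(-1.77576)=-0.30073, 0.1129×(-2.18122)=-0.24627, 0.14516×(-1.92991)=-0.28015, 0.19355×(-1.64223)=-0.31785, 0.19758×(-1.62161)=-0.32040, 0.18145×(-1.70677)=-0.30970.
Sum = -1.77509, so H' = 1.775.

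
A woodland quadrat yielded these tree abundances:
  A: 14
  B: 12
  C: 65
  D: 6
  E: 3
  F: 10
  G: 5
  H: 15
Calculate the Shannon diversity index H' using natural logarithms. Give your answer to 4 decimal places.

1.6072

Total N = 14+12+65+6+3+10+5+15 = 130, so the proportions are 0.107692, 0.092308, 0.5, 0.046154, 0.023077, 0.076923, 0.038462, 0.115385 (working shown to 6 dp, full precision carried).
Each pᵢ ln pᵢ term: 0.107692×(-2.228477)=-0.239990, 0.092308×(-2.382628)=-0.219935, 0.5×(-0.693147)=-0.346574, 0.046154×(-3.075775)=-0.141959, 0.023077×(-3.768922)=-0.086975, 0.076923×(-2.564949)=-0.197304, 0.038462×(-3.258097)=-0.125311, 0.115385×(-2.159484)=-0.249171.
Sum = -1.607219, so H' = 1.6072.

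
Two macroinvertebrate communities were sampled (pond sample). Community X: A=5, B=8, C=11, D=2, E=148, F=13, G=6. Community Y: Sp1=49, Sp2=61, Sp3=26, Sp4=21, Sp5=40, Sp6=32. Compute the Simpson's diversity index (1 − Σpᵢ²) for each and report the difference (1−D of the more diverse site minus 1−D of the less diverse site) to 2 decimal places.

0.41

Community X: N=193, proportions 0.0259, 0.0415, 0.057, 0.0104, 0.7668, 0.0674, 0.0311, giving 1−D = 0.4007 (working shown to 4 dp, full precision carried).
Community Y: N=229, proportions 0.214, 0.2664, 0.1135, 0.0917, 0.1747, 0.1397, giving 1−D = 0.8119.
Difference = |0.4007 − 0.8119| = 0.4112, i.e. 0.41 to 2 decimal places.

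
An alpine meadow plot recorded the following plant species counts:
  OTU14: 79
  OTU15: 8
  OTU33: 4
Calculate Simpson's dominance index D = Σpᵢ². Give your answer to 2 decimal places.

Total N = 79+8+4 = 91, so the proportions are 0.8681, 0.0879, 0.044 (working shown to 4 dp, full precision carried).
D = 0.8681² + 0.0879² + 0.044² = 0.7537 + 0.0077 + 0.0019 = 0.7633.
To 2 decimal places, D = 0.76.

0.76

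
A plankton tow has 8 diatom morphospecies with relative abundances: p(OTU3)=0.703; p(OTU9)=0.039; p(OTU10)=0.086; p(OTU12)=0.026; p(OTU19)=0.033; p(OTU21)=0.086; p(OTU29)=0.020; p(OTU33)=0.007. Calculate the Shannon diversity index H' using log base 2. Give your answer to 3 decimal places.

Each pᵢ log₂ pᵢ term (working shown to 5 dp, full precision carried): 0.703×(-0.50840)=-0.35741, 0.039×(-4.68038)=-0.18253, 0.086×(-3.53952)=-0.30440, 0.026×(-5.26534)=-0.13690, 0.033×(-4.92139)=-0.16241, 0.086×(-3.53952)=-0.30440, 0.02×(-5.64386)=-0.11288, 0.007×(-7.15843)=-0.05011.
Sum = -1.61103, so H' = 1.611.

1.611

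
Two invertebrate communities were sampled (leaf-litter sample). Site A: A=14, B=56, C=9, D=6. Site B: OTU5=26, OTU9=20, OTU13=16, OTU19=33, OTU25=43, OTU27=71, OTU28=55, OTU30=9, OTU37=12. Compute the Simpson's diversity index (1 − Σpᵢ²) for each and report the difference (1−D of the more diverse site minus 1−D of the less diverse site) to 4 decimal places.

Site A: N=85, proportions 0.1647059, 0.6588235, 0.1058824, 0.0705882, giving 1−D = 0.5226298 (working shown to 7 dp, full precision carried).
Site B: N=285, proportions 0.0912281, 0.0701754, 0.0561404, 0.1157895, 0.1508772, 0.2491228, 0.1929825, 0.0315789, 0.0421053, giving 1−D = 0.8453555.
Difference = |0.5226298 − 0.8453555| = 0.3227257, i.e. 0.3227 to 4 decimal places.

0.3227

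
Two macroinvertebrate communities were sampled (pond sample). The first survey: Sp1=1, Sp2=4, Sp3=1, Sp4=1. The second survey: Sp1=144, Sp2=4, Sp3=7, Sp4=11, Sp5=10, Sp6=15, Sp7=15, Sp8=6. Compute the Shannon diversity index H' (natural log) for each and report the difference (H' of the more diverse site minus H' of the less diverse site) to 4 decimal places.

0.0698

The first survey: N=7, proportions 0.142857, 0.571429, 0.142857, 0.142857, giving H' = 1.153742 (working shown to 6 dp, full precision carried).
The second survey: N=212, proportions 0.679245, 0.018868, 0.033019, 0.051887, 0.04717, 0.070755, 0.070755, 0.028302, giving H' = 1.223499.
Difference = |1.153742 − 1.223499| = 0.069757, i.e. 0.0698 to 4 decimal places.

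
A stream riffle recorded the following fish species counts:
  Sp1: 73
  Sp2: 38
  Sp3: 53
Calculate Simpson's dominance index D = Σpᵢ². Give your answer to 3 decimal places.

Total N = 73+38+53 = 164, so the proportions are 0.44512, 0.23171, 0.32317 (working shown to 5 dp, full precision carried).
D = 0.44512² + 0.23171² + 0.32317² = 0.19813 + 0.05369 + 0.10444 = 0.35626.
To 3 decimal places, D = 0.356.

0.356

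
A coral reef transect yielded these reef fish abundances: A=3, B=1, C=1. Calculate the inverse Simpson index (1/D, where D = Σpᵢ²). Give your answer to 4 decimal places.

Total N = 3+1+1 = 5, so the proportions are 0.6, 0.2, 0.2 (working shown to 7 dp, full precision carried).
D = 0.6² + 0.2² + 0.2² = 0.3600000 + 0.0400000 + 0.0400000 = 0.4400000.
So 1/D = 2.272727, i.e. 2.2727 to 4 decimal places.

2.2727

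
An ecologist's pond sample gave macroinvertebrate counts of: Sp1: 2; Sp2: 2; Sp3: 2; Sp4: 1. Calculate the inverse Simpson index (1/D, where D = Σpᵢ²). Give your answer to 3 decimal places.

Total N = 2+2+2+1 = 7, so the proportions are 0.2857143, 0.2857143, 0.2857143, 0.1428571 (working shown to 7 dp, full precision carried).
D = 0.2857143² + 0.2857143² + 0.2857143² + 0.1428571² = 0.0816327 + 0.0816327 + 0.0816327 + 0.0204082 = 0.2653061.
So 1/D = 3.76923, i.e. 3.769 to 3 decimal places.

3.769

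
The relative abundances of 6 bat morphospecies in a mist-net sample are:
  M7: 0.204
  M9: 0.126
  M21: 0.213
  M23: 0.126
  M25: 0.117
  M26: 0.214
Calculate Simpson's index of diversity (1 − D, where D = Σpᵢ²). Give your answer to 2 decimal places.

D = 0.204² + 0.126² + 0.213² + 0.126² + 0.117² + 0.214² = 0.0416 + 0.0159 + 0.0454 + 0.0159 + 0.0137 + 0.0458 = 0.1782 (working shown to 4 dp, full precision carried).
So 1 − D = 0.8218, i.e. 0.82 to 2 decimal places.

0.82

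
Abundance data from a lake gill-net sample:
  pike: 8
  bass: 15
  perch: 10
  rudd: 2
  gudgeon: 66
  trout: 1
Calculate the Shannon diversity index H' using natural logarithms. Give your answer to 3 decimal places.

1.113

Total N = 8+15+10+2+66+1 = 102, so the proportions are 0.07843, 0.14706, 0.09804, 0.01961, 0.64706, 0.0098 (working shown to 5 dp, full precision carried).
Each pᵢ ln pᵢ term: 0.07843×(-2.54553)=-0.19965, 0.14706×(-1.91692)=-0.28190, 0.09804×(-2.32239)=-0.22769, 0.01961×(-3.93183)=-0.07709, 0.64706×(-0.43532)=-0.28168, 0.0098×(-4.62497)=-0.04534.
Sum = -1.11335, so H' = 1.113.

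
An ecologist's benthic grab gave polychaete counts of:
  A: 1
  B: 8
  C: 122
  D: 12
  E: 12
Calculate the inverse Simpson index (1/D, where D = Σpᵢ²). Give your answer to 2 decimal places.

1.58

Total N = 1+8+122+12+12 = 155, so the proportions are 0.00645, 0.05161, 0.7871, 0.07742, 0.07742 (working shown to 5 dp, full precision carried).
D = 0.00645² + 0.05161² + 0.7871² + 0.07742² + 0.07742² = 0.00004 + 0.00266 + 0.61952 + 0.00599 + 0.00599 = 0.63421.
So 1/D = 1.5768, i.e. 1.58 to 2 decimal places.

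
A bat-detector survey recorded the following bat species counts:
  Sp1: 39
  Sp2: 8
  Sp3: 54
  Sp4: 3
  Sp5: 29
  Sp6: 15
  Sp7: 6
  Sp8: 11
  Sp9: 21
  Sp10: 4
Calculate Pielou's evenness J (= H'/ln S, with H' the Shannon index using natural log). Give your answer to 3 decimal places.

Total N = 39+8+54+3+29+15+6+11+21+4 = 190, so the proportions are 0.20526, 0.04211, 0.28421, 0.01579, 0.15263, 0.07895, 0.03158, 0.05789, 0.11053, 0.02105 (working shown to 5 dp, full precision carried).
H' = −Σ pᵢ ln pᵢ = −((-0.32503) + (-0.13337) + (-0.35755) + (-0.06550) + (-0.28691) + (-0.20045) + (-0.10911) + (-0.16495) + (-0.24343) + (-0.08128)) = 1.96758.
With S = 10 species, ln S = 2.30259, so J = 1.96758/2.30259 = 0.85451, i.e. 0.855 to 3 decimal places.

0.855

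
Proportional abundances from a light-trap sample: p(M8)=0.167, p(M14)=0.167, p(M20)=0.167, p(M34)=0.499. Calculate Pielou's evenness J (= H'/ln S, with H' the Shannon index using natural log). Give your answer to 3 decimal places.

H' = −Σ pᵢ ln pᵢ = −((-0.29889) + (-0.29889) + (-0.29889) + (-0.34688)) = 1.24355 (working shown to 5 dp, full precision carried).
With S = 4 species, ln S = 1.38629, so J = 1.24355/1.38629 = 0.89703, i.e. 0.897 to 3 decimal places.

0.897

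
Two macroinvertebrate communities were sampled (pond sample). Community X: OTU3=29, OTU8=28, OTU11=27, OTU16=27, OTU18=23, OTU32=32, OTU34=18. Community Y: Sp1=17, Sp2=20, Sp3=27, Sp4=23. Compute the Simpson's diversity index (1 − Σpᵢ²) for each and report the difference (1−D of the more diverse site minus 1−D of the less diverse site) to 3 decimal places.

0.111

Community X: N=184, proportions 0.15761, 0.15217, 0.14674, 0.14674, 0.125, 0.17391, 0.09783, giving 1−D = 0.85350 (working shown to 5 dp, full precision carried).
Community Y: N=87, proportions 0.1954, 0.22989, 0.31034, 0.26437, giving 1−D = 0.74277.
Difference = |0.85350 − 0.74277| = 0.11073, i.e. 0.111 to 3 decimal places.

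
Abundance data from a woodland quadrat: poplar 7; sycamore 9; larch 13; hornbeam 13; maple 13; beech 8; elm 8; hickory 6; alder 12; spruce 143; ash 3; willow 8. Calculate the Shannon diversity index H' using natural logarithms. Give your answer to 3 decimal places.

Total N = 7+9+13+13+13+8+8+6+12+143+3+8 = 243, so the proportions are 0.02881, 0.03704, 0.0535, 0.0535, 0.0535, 0.03292, 0.03292, 0.02469, 0.04938, 0.58848, 0.01235, 0.03292 (working shown to 5 dp, full precision carried).
Each pᵢ ln pᵢ term: 0.02881×(-3.54715)=-0.10218, 0.03704×(-3.29584)=-0.12207, 0.0535×(-2.92811)=-0.15665, 0.0535×(-2.92811)=-0.15665, 0.0535×(-2.92811)=-0.15665, 0.03292×(-3.41362)=-0.11238, 0.03292×(-3.41362)=-0.11238, 0.02469×(-3.70130)=-0.09139, 0.04938×(-3.00815)=-0.14855, 0.58848×(-0.53022)=-0.31202, 0.01235×(-4.39445)=-0.05425, 0.03292×(-3.41362)=-0.11238.
Sum = -1.63755, so H' = 1.638.

1.638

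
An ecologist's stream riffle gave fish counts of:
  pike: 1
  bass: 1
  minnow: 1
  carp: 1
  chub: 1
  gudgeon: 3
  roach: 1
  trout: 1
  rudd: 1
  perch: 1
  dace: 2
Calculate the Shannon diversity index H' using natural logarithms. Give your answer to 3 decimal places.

Total N = 1+1+1+1+1+3+1+1+1+1+2 = 14, so the proportions are 0.07143, 0.07143, 0.07143, 0.07143, 0.07143, 0.21429, 0.07143, 0.07143, 0.07143, 0.07143, 0.14286 (working shown to 5 dp, full precision carried).
Each pᵢ ln pᵢ term: 0.07143×(-2.63906)=-0.18850, 0.07143×(-2.63906)=-0.18850, 0.07143×(-2.63906)=-0.18850, 0.07143×(-2.63906)=-0.18850, 0.07143×(-2.63906)=-0.18850, 0.21429×(-1.54045)=-0.33010, 0.07143×(-2.63906)=-0.18850, 0.07143×(-2.63906)=-0.18850, 0.07143×(-2.63906)=-0.18850, 0.07143×(-2.63906)=-0.18850, 0.14286×(-1.94591)=-0.27799.
Sum = -2.30462, so H' = 2.305.

2.305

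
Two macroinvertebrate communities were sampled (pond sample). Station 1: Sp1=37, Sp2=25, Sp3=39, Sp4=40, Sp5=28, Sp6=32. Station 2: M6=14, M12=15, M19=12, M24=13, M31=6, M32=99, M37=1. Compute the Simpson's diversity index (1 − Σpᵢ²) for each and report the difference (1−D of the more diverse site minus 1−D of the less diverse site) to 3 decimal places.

Station 1: N=201, proportions 0.18408, 0.12438, 0.19403, 0.199, 0.1393, 0.1592, giving 1−D = 0.82864 (working shown to 5 dp, full precision carried).
Station 2: N=160, proportions 0.0875, 0.09375, 0.075, 0.08125, 0.0375, 0.61875, 0.00625, giving 1−D = 0.58703.
Difference = |0.82864 − 0.58703| = 0.24161, i.e. 0.242 to 3 decimal places.

0.242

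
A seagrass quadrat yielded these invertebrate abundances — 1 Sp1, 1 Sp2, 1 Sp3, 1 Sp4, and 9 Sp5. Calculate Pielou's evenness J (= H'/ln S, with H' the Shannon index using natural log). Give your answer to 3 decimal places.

Total N = 1+1+1+1+9 = 13, so the proportions are 0.07692, 0.07692, 0.07692, 0.07692, 0.69231 (working shown to 5 dp, full precision carried).
H' = −Σ pᵢ ln pᵢ = −((-0.19730) + (-0.19730) + (-0.19730) + (-0.19730) + (-0.25458)) = 1.04379.
With S = 5 species, ln S = 1.60944, so J = 1.04379/1.60944 = 0.64855, i.e. 0.649 to 3 decimal places.

0.649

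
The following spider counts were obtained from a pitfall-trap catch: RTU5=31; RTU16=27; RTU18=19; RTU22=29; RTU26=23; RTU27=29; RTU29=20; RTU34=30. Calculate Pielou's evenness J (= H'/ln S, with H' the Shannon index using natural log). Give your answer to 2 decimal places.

Total N = 31+27+19+29+23+29+20+30 = 208, so the proportions are 0.149, 0.1298, 0.0913, 0.1394, 0.1106, 0.1394, 0.0962, 0.1442 (working shown to 4 dp, full precision carried).
H' = −Σ pᵢ ln pᵢ = −((-0.2837) + (-0.2650) + (-0.2186) + (-0.2747) + (-0.2435) + (-0.2747) + (-0.2252) + (-0.2793)) = 2.0647.
With S = 8 species, ln S = 2.0794, so J = 2.0647/2.0794 = 0.9929, i.e. 0.99 to 2 decimal places.

0.99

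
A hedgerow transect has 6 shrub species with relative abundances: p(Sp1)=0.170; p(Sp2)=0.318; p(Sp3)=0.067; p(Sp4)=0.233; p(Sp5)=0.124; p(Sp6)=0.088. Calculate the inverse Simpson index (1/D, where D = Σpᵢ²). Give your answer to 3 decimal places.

D = 0.17² + 0.318² + 0.067² + 0.233² + 0.124² + 0.088² = 0.0289000 + 0.1011240 + 0.0044890 + 0.0542890 + 0.0153760 + 0.0077440 = 0.2119220 (working shown to 7 dp, full precision carried).
So 1/D = 4.71872, i.e. 4.719 to 3 decimal places.

4.719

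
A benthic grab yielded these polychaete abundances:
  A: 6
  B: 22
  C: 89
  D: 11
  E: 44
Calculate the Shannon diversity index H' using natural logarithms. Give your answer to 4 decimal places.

1.2456

Total N = 6+22+89+11+44 = 172, so the proportions are 0.034884, 0.127907, 0.517442, 0.063953, 0.255814 (working shown to 6 dp, full precision carried).
Each pᵢ ln pᵢ term: 0.034884×(-3.355735)=-0.117061, 0.127907×(-2.056452)=-0.263035, 0.517442×(-0.658858)=-0.340921, 0.063953×(-2.749599)=-0.175846, 0.255814×(-1.363305)=-0.348752.
Sum = -1.245615, so H' = 1.2456.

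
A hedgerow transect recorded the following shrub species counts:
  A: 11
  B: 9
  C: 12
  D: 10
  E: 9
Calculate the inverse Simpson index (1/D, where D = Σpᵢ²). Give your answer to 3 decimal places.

4.935

Total N = 11+9+12+10+9 = 51, so the proportions are 0.2156863, 0.1764706, 0.2352941, 0.1960784, 0.1764706 (working shown to 7 dp, full precision carried).
D = 0.2156863² + 0.1764706² + 0.2352941² + 0.1960784² + 0.1764706² = 0.0465206 + 0.0311419 + 0.0553633 + 0.0384468 + 0.0311419 = 0.2026144.
So 1/D = 4.93548, i.e. 4.935 to 3 decimal places.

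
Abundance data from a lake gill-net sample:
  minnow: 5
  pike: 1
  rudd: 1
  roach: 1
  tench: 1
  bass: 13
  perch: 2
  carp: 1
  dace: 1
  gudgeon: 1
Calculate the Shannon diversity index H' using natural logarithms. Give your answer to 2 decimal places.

Total N = 5+1+1+1+1+13+2+1+1+1 = 27, so the proportions are 0.1852, 0.037, 0.037, 0.037, 0.037, 0.4815, 0.0741, 0.037, 0.037, 0.037 (working shown to 4 dp, full precision carried).
Each pᵢ ln pᵢ term: 0.1852×(-1.6864)=-0.3123, 0.037×(-3.2958)=-0.1221, 0.037×(-3.2958)=-0.1221, 0.037×(-3.2958)=-0.1221, 0.037×(-3.2958)=-0.1221, 0.4815×(-0.7309)=-0.3519, 0.0741×(-2.6027)=-0.1928, 0.037×(-3.2958)=-0.1221, 0.037×(-3.2958)=-0.1221, 0.037×(-3.2958)=-0.1221.
Sum = -1.7115, so H' = 1.71.

1.71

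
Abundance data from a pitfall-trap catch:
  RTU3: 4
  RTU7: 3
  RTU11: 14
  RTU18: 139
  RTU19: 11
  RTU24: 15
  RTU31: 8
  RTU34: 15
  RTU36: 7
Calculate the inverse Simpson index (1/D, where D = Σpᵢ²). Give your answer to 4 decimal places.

Total N = 4+3+14+139+11+15+8+15+7 = 216, so the proportions are 0.0185185, 0.0138889, 0.0648148, 0.6435185, 0.0509259, 0.0694444, 0.037037, 0.0694444, 0.0324074 (working shown to 7 dp, full precision carried).
D = 0.0185185² + 0.0138889² + 0.0648148² + 0.6435185² + 0.0509259² + 0.0694444² + 0.037037² + 0.0694444² + 0.0324074² = 0.0003429 + 0.0001929 + 0.0042010 + 0.4141161 + 0.0025934 + 0.0048225 + 0.0013717 + 0.0048225 + 0.0010502 = 0.4335134.
So 1/D = 2.306734, i.e. 2.3067 to 4 decimal places.

2.3067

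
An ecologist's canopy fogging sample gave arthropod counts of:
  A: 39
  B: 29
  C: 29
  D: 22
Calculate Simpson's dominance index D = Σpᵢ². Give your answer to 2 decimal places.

Total N = 39+29+29+22 = 119, so the proportions are 0.3277, 0.2437, 0.2437, 0.1849 (working shown to 4 dp, full precision carried).
D = 0.3277² + 0.2437² + 0.2437² + 0.1849² = 0.1074 + 0.0594 + 0.0594 + 0.0342 = 0.2604.
To 2 decimal places, D = 0.26.

0.26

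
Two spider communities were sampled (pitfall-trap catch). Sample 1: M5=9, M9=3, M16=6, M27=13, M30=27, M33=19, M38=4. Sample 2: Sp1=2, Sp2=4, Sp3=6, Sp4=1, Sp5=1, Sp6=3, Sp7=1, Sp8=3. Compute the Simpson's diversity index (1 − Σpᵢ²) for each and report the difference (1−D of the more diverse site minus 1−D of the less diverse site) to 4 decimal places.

Sample 1: N=81, proportions 0.1111111, 0.037037, 0.0740741, 0.1604938, 0.3333333, 0.2345679, 0.0493827, giving 1−D = 0.7864655 (working shown to 7 dp, full precision carried).
Sample 2: N=21, proportions 0.0952381, 0.1904762, 0.2857143, 0.047619, 0.047619, 0.1428571, 0.047619, 0.1428571, giving 1−D = 0.8253968.
Difference = |0.7864655 − 0.8253968| = 0.0389313, i.e. 0.0389 to 4 decimal places.

0.0389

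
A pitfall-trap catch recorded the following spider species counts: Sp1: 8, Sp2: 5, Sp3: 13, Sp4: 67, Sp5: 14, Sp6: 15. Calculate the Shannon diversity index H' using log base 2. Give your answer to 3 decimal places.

1.996

Total N = 8+5+13+67+14+15 = 122, so the proportions are 0.06557, 0.04098, 0.10656, 0.54918, 0.11475, 0.12295 (working shown to 5 dp, full precision carried).
Each pᵢ log₂ pᵢ term: 0.06557×(-3.93074)=-0.25775, 0.04098×(-4.60881)=-0.18889, 0.10656×(-3.23030)=-0.34421, 0.54918×(-0.86465)=-0.47485, 0.11475×(-3.12338)=-0.35842, 0.12295×(-3.02385)=-0.37178.
Sum = -1.99590, so H' = 1.996.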